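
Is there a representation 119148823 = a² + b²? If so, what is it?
Not possible

Factorization: 119148823 = 53 × 131^3
By Fermat: n is sum of two squares iff every prime p ≡ 3 (mod 4) appears to even power.
Prime(s) ≡ 3 (mod 4) with odd exponent: [(131, 3)]
Therefore 119148823 cannot be expressed as a² + b².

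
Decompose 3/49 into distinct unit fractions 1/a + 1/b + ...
1/17 + 1/417 + 1/347361

Greedy algorithm:
3/49: ceiling(49/3) = 17, use 1/17
2/833: ceiling(833/2) = 417, use 1/417
1/347361: ceiling(347361/1) = 347361, use 1/347361
Result: 3/49 = 1/17 + 1/417 + 1/347361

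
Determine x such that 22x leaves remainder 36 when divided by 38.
x ≡ 12 (mod 19)

gcd(22, 38) = 2, which divides 36, so solutions exist.
Divide through by 2: 11x ≡ 18 (mod 19).
Find 11^(-1) mod 19 by the extended Euclidean algorithm:
19 = 1 × 11 + 8  ⟹  8 = (1)·19 + (-1)·11
11 = 1 × 8 + 3  ⟹  3 = (-1)·19 + (2)·11
8 = 2 × 3 + 2  ⟹  2 = (3)·19 + (-5)·11
3 = 1 × 2 + 1  ⟹  1 = (-4)·19 + (7)·11
So (7)·11 ≡ 1 (mod 19), i.e. 11^(-1) ≡ 7 (mod 19).
x ≡ 7 × 18 = 126 ≡ 12 (mod 19).
Check: 22 × 12 = 264 ≡ 36 (mod 38).
x ≡ 12 (mod 19), giving 2 solutions mod 38.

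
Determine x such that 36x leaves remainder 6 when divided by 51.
x ≡ 3 (mod 17)

gcd(36, 51) = 3, which divides 6, so solutions exist.
Divide through by 3: 12x ≡ 2 (mod 17).
Find 12^(-1) mod 17 by the extended Euclidean algorithm:
17 = 1 × 12 + 5  ⟹  5 = (1)·17 + (-1)·12
12 = 2 × 5 + 2  ⟹  2 = (-2)·17 + (3)·12
5 = 2 × 2 + 1  ⟹  1 = (5)·17 + (-7)·12
So (-7)·12 ≡ 1 (mod 17), i.e. 12^(-1) ≡ -7 ≡ 10 (mod 17).
x ≡ 10 × 2 = 20 ≡ 3 (mod 17).
Check: 36 × 3 = 108 ≡ 6 (mod 51).
x ≡ 3 (mod 17), giving 3 solutions mod 51.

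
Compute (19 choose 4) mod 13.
2

Using Lucas' theorem:
Write n=19 and k=4 in base 13:
n in base 13: [1, 6]
k in base 13: [0, 4]
C(19,4) mod 13 = ∏ C(n_i, k_i) mod 13
Digit binomials (mod 13): C(1,0) = 1; C(6,4) = 15 ≡ 2
Product: 1 × 2 = 2 ≡ 2 (mod 13)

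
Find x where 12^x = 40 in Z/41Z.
20

Baby-step giant-step with step n = ⌈√41⌉ = 7.
Baby steps 12^j mod 41 (j:value) for j=0..6: 0:1, 1:12, 2:21, 3:6, 4:31, 5:3, 6:36.
Giant-step multiplier: 12^(-7) ≡ 12^(40-7) = 12^33 ≡ 28 (mod 41).
Giant steps γ_i = 40·28^i mod 41: γ_0=40, γ_1=13, γ_2=36 (in table at j=6).
x = i·n + j = 2·7 + 6 = 20.
Check: 12^20 ≡ 40 (mod 41).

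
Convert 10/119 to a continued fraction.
[0; 11, 1, 9]

Euclidean algorithm steps:
10 = 0 × 119 + 10
119 = 11 × 10 + 9
10 = 1 × 9 + 1
9 = 9 × 1 + 0
Continued fraction: [0; 11, 1, 9]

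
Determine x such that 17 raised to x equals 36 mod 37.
18

Baby-step giant-step with step n = ⌈√37⌉ = 7.
Baby steps 17^j mod 37 (j:value) for j=0..6: 0:1, 1:17, 2:30, 3:29, 4:12, 5:19, 6:27.
Giant-step multiplier: 17^(-7) ≡ 17^(36-7) = 17^29 ≡ 5 (mod 37).
Giant steps γ_i = 36·5^i mod 37: γ_0=36, γ_1=32, γ_2=12 (in table at j=4).
x = i·n + j = 2·7 + 4 = 18.
Check: 17^18 ≡ 36 (mod 37).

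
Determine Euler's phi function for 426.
140

426 = 2 × 3 × 71
φ(n) = n × ∏(1 - 1/p) for each prime p dividing n
φ(426) = 426 × (1 - 1/2) × (1 - 1/3) × (1 - 1/71) = 140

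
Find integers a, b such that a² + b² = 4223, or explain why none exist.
Not possible

Factorization: 4223 = 41 × 103
By Fermat: n is sum of two squares iff every prime p ≡ 3 (mod 4) appears to even power.
Prime(s) ≡ 3 (mod 4) with odd exponent: [(103, 1)]
Therefore 4223 cannot be expressed as a² + b².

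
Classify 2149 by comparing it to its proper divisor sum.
deficient

Proper divisors of 2149: sum = 1 + 7 + 307 = 315
Since 315 < 2149, 2149 is deficient.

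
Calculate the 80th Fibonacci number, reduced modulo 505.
305

Matrix identity: Q^n = [[F_(n+1), F_n], [F_n, F_(n-1)]] with Q = [[1,1],[1,0]].
n = 80 = 1010000₂. Square-and-multiply, entries mod 505:
Q^1 = [[1,1],[1,0]]
Q^2 = (Q^1)² = [[2,1],[1,1]]
Q^5 = (Q^2)²·Q = [[8,5],[5,3]]
Q^10 = (Q^5)² = [[89,55],[55,34]]
Q^20 = (Q^10)² = [[341,200],[200,141]]
Q^40 = (Q^20)² = [[236,450],[450,291]]
Q^80 = (Q^40)² = [[141,305],[305,341]]
F_80 mod 505 = Q^80[0][1] = 305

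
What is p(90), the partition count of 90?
56634173

p(n) counts ways to write n as a sum of positive integers (order ignored).
Euler's pentagonal recurrence: p(k) = p(k-1) + p(k-2) - p(k-5) - p(k-7) + p(k-12) + p(k-15) - ... (offsets j(3j∓1)/2, signs ++--, p(0)=1, p(<0)=0).
DP table for k = 0..89: p(0)=1, p(1)=1, p(2)=2, p(3)=3, p(4)=5, p(5)=7, p(6)=11, p(7)=15, p(8)=22, p(9)=30, p(10)=42, p(11)=56, p(12)=77, p(13)=101, p(14)=135, p(15)=176, p(16)=231, p(17)=297, p(18)=385, p(19)=490, p(20)=627, p(21)=792, p(22)=1002, p(23)=1255, p(24)=1575, p(25)=1958, p(26)=2436, p(27)=3010, p(28)=3718, p(29)=4565, p(30)=5604, p(31)=6842, p(32)=8349, p(33)=10143, p(34)=12310, p(35)=14883, p(36)=17977, p(37)=21637, p(38)=26015, p(39)=31185, p(40)=37338, p(41)=44583, p(42)=53174, p(43)=63261, p(44)=75175, p(45)=89134, p(46)=105558, p(47)=124754, p(48)=147273, p(49)=173525, p(50)=204226, p(51)=239943, p(52)=281589, p(53)=329931, p(54)=386155, p(55)=451276, p(56)=526823, p(57)=614154, p(58)=715220, p(59)=831820, p(60)=966467, p(61)=1121505, p(62)=1300156, p(63)=1505499, p(64)=1741630, p(65)=2012558, p(66)=2323520, p(67)=2679689, p(68)=3087735, p(69)=3554345, p(70)=4087968, p(71)=4697205, p(72)=5392783, p(73)=6185689, p(74)=7089500, p(75)=8118264, p(76)=9289091, p(77)=10619863, p(78)=12132164, p(79)=13848650, p(80)=15796476, p(81)=18004327, p(82)=20506255, p(83)=23338469, p(84)=26543660, p(85)=30167357, p(86)=34262962, p(87)=38887673, p(88)=44108109, p(89)=49995925.
Final step: p(90) = p(89) + p(88) - p(85) - p(83) + p(78) + p(75) - p(68) - p(64) + p(55) + p(50) - p(39) - p(33) + p(20) + p(13)
= 49995925 + 44108109 - 30167357 - 23338469 + 12132164 + 8118264 - 3087735 - 1741630 + 451276 + 204226 - 31185 - 10143 + 627 + 101
= 56634173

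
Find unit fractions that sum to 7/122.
1/18 + 1/549

Greedy algorithm:
7/122: ceiling(122/7) = 18, use 1/18
1/549: ceiling(549/1) = 549, use 1/549
Result: 7/122 = 1/18 + 1/549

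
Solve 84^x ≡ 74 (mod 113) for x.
111

Baby-step giant-step with step n = ⌈√113⌉ = 11.
Baby steps 84^j mod 113 (j:value) for j=0..10: 0:1, 1:84, 2:50, 3:19, 4:14, 5:46, 6:22, 7:40, 8:83, 9:79, 10:82.
Giant-step multiplier: 84^(-11) ≡ 84^(112-11) = 84^101 ≡ 45 (mod 113).
Giant steps γ_i = 74·45^i mod 113: γ_0=74, γ_1=53, γ_2=12, γ_3=88, γ_4=5, γ_5=112, γ_6=68, γ_7=9, γ_8=66, γ_9=32, γ_10=84 (in table at j=1).
x = i·n + j = 10·11 + 1 = 111.
Check: 84^111 ≡ 74 (mod 113).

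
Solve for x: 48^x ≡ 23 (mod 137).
13

Baby-step giant-step with step n = ⌈√137⌉ = 12.
Baby steps 48^j mod 137 (j:value) for j=0..11: 0:1, 1:48, 2:112, 3:33, 4:77, 5:134, 6:130, 7:75, 8:38, 9:43, 10:9, 11:21.
Giant-step multiplier: 48^(-12) ≡ 48^(136-12) = 48^124 ≡ 14 (mod 137).
Giant steps γ_i = 23·14^i mod 137: γ_0=23, γ_1=48 (in table at j=1).
x = i·n + j = 1·12 + 1 = 13.
Check: 48^13 ≡ 23 (mod 137).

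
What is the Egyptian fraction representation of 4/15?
1/4 + 1/60

Greedy algorithm:
4/15: ceiling(15/4) = 4, use 1/4
1/60: ceiling(60/1) = 60, use 1/60
Result: 4/15 = 1/4 + 1/60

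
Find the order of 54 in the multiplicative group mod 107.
106

107 is prime, so ord(54) divides φ(107) = 106.
Divisors of 106: 1, 2, 53, 106.
Repeated squaring: 54^1 ≡ 54, 54^2 ≡ 27, 54^4 ≡ 87, 54^8 ≡ 79, 54^16 ≡ 35, 54^32 ≡ 48, 54^64 ≡ 57 (mod 107).
Test 54^d mod 107 for each divisor d in increasing order:
54^1 ≡ 54
54^2 ≡ 27
54^53 = 54^32·54^16·54^4·54^1 ≡ 106
54^106 = 54^64·54^32·54^8·54^2 ≡ 1  ← first divisor giving 1
The order is 106.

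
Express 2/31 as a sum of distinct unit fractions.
1/16 + 1/496

Greedy algorithm:
2/31: ceiling(31/2) = 16, use 1/16
1/496: ceiling(496/1) = 496, use 1/496
Result: 2/31 = 1/16 + 1/496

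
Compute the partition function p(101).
214481126

p(n) counts ways to write n as a sum of positive integers (order ignored).
Euler's pentagonal recurrence: p(k) = p(k-1) + p(k-2) - p(k-5) - p(k-7) + p(k-12) + p(k-15) - ... (offsets j(3j∓1)/2, signs ++--, p(0)=1, p(<0)=0).
DP table for k = 0..100: p(0)=1, p(1)=1, p(2)=2, p(3)=3, p(4)=5, p(5)=7, p(6)=11, p(7)=15, p(8)=22, p(9)=30, p(10)=42, p(11)=56, p(12)=77, p(13)=101, p(14)=135, p(15)=176, p(16)=231, p(17)=297, p(18)=385, p(19)=490, p(20)=627, p(21)=792, p(22)=1002, p(23)=1255, p(24)=1575, p(25)=1958, p(26)=2436, p(27)=3010, p(28)=3718, p(29)=4565, p(30)=5604, p(31)=6842, p(32)=8349, p(33)=10143, p(34)=12310, p(35)=14883, p(36)=17977, p(37)=21637, p(38)=26015, p(39)=31185, p(40)=37338, p(41)=44583, p(42)=53174, p(43)=63261, p(44)=75175, p(45)=89134, p(46)=105558, p(47)=124754, p(48)=147273, p(49)=173525, p(50)=204226, p(51)=239943, p(52)=281589, p(53)=329931, p(54)=386155, p(55)=451276, p(56)=526823, p(57)=614154, p(58)=715220, p(59)=831820, p(60)=966467, p(61)=1121505, p(62)=1300156, p(63)=1505499, p(64)=1741630, p(65)=2012558, p(66)=2323520, p(67)=2679689, p(68)=3087735, p(69)=3554345, p(70)=4087968, p(71)=4697205, p(72)=5392783, p(73)=6185689, p(74)=7089500, p(75)=8118264, p(76)=9289091, p(77)=10619863, p(78)=12132164, p(79)=13848650, p(80)=15796476, p(81)=18004327, p(82)=20506255, p(83)=23338469, p(84)=26543660, p(85)=30167357, p(86)=34262962, p(87)=38887673, p(88)=44108109, p(89)=49995925, p(90)=56634173, p(91)=64112359, p(92)=72533807, p(93)=82010177, p(94)=92669720, p(95)=104651419, p(96)=118114304, p(97)=133230930, p(98)=150198136, p(99)=169229875, p(100)=190569292.
Final step: p(101) = p(100) + p(99) - p(96) - p(94) + p(89) + p(86) - p(79) - p(75) + p(66) + p(61) - p(50) - p(44) + p(31) + p(24) - p(9) - p(1)
= 190569292 + 169229875 - 118114304 - 92669720 + 49995925 + 34262962 - 13848650 - 8118264 + 2323520 + 1121505 - 204226 - 75175 + 6842 + 1575 - 30 - 1
= 214481126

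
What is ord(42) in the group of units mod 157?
78

157 is prime, so ord(42) divides φ(157) = 156.
Divisors of 156: 1, 2, 3, 4, 6, 12, 13, 26, 39, 52, 78, 156.
Repeated squaring: 42^1 ≡ 42, 42^2 ≡ 37, 42^4 ≡ 113, 42^8 ≡ 52, 42^16 ≡ 35, 42^32 ≡ 126, 42^64 ≡ 19, 42^128 ≡ 47 (mod 157).
Test 42^d mod 157 for each divisor d in increasing order:
42^1 ≡ 42
42^2 ≡ 37
42^3 = 42^2·42^1 ≡ 141
42^4 ≡ 113
42^6 = 42^4·42^2 ≡ 99
42^12 = 42^8·42^4 ≡ 67
42^13 = 42^8·42^4·42^1 ≡ 145
42^26 = 42^16·42^8·42^2 ≡ 144
42^39 = 42^32·42^4·42^2·42^1 ≡ 156
42^52 = 42^32·42^16·42^4 ≡ 12
42^78 = 42^64·42^8·42^4·42^2 ≡ 1  ← first divisor giving 1
The order is 78.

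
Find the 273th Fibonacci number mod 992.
2

Matrix identity: Q^n = [[F_(n+1), F_n], [F_n, F_(n-1)]] with Q = [[1,1],[1,0]].
n = 273 = 100010001₂. Square-and-multiply, entries mod 992:
Q^1 = [[1,1],[1,0]]
Q^2 = (Q^1)² = [[2,1],[1,1]]
Q^4 = (Q^2)² = [[5,3],[3,2]]
Q^8 = (Q^4)² = [[34,21],[21,13]]
Q^17 = (Q^8)²·Q = [[600,605],[605,987]]
Q^34 = (Q^17)² = [[873,871],[871,2]]
Q^68 = (Q^34)² = [[34,269],[269,757]]
Q^136 = (Q^68)² = [[109,491],[491,610]]
Q^273 = (Q^136)²·Q = [[871,2],[2,869]]
F_273 mod 992 = Q^273[0][1] = 2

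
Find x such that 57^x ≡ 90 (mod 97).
73

Baby-step giant-step with step n = ⌈√97⌉ = 10.
Baby steps 57^j mod 97 (j:value) for j=0..9: 0:1, 1:57, 2:48, 3:20, 4:73, 5:87, 6:12, 7:5, 8:91, 9:46.
Giant-step multiplier: 57^(-10) ≡ 57^(96-10) = 57^86 ≡ 65 (mod 97).
Giant steps γ_i = 90·65^i mod 97: γ_0=90, γ_1=30, γ_2=10, γ_3=68, γ_4=55, γ_5=83, γ_6=60, γ_7=20 (in table at j=3).
x = i·n + j = 7·10 + 3 = 73.
Check: 57^73 ≡ 90 (mod 97).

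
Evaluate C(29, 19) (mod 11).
0

Using Lucas' theorem:
Write n=29 and k=19 in base 11:
n in base 11: [2, 7]
k in base 11: [1, 8]
C(29,19) mod 11 = ∏ C(n_i, k_i) mod 11
Digit binomials (mod 11): C(2,1) = 2; C(7,8) = 0 (k_i > n_i)
Product: 2 × 0 = 0 ≡ 0 (mod 11)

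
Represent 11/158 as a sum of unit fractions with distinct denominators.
1/15 + 1/339 + 1/267810

Greedy algorithm:
11/158: ceiling(158/11) = 15, use 1/15
7/2370: ceiling(2370/7) = 339, use 1/339
1/267810: ceiling(267810/1) = 267810, use 1/267810
Result: 11/158 = 1/15 + 1/339 + 1/267810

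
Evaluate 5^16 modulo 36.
13

Repeated squaring. Binary of 16 = 10000.
5^1 ≡ 5 (mod 36); 5^2 ≡ 25 (mod 36); 5^4 ≡ 13 (mod 36); 5^8 ≡ 25 (mod 36); 5^16 ≡ 13 (mod 36)
5^16 = 5^16 ≡ 13 (mod 36)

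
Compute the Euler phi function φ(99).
60

99 = 3^2 × 11
φ(n) = n × ∏(1 - 1/p) for each prime p dividing n
φ(99) = 99 × (1 - 1/3) × (1 - 1/11) = 60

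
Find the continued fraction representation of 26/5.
[5; 5]

Euclidean algorithm steps:
26 = 5 × 5 + 1
5 = 5 × 1 + 0
Continued fraction: [5; 5]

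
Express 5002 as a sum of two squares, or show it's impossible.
39² + 59² (a=39, b=59)

Factorization: 5002 = 2 × 41 × 61
By Fermat: n is sum of two squares iff every prime p ≡ 3 (mod 4) appears to even power.
All primes ≡ 3 (mod 4) appear to even power.
Search a = 0, 1, 2, … for 5002 - a² a perfect square: first hit at a = 39: 5002 - 1521 = 3481 = 59².
5002 = 39² + 59² = 1521 + 3481 ✓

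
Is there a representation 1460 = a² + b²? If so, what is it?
4² + 38² (a=4, b=38)

Factorization: 1460 = 2^2 × 5 × 73
By Fermat: n is sum of two squares iff every prime p ≡ 3 (mod 4) appears to even power.
All primes ≡ 3 (mod 4) appear to even power.
Search a = 0, 1, 2, … for 1460 - a² a perfect square: first hit at a = 4: 1460 - 16 = 1444 = 38².
1460 = 4² + 38² = 16 + 1444 ✓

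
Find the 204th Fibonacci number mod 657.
540

Matrix identity: Q^n = [[F_(n+1), F_n], [F_n, F_(n-1)]] with Q = [[1,1],[1,0]].
n = 204 = 11001100₂. Square-and-multiply, entries mod 657:
Q^1 = [[1,1],[1,0]]
Q^3 = (Q^1)²·Q = [[3,2],[2,1]]
Q^6 = (Q^3)² = [[13,8],[8,5]]
Q^12 = (Q^6)² = [[233,144],[144,89]]
Q^25 = (Q^12)²·Q = [[505,127],[127,378]]
Q^51 = (Q^25)²·Q = [[264,470],[470,451]]
Q^102 = (Q^51)² = [[202,323],[323,536]]
Q^204 = (Q^102)² = [[593,540],[540,53]]
F_204 mod 657 = Q^204[0][1] = 540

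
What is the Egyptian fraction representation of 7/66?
1/10 + 1/165

Greedy algorithm:
7/66: ceiling(66/7) = 10, use 1/10
1/165: ceiling(165/1) = 165, use 1/165
Result: 7/66 = 1/10 + 1/165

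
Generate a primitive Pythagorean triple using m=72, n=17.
(4895, 2448, 5473)

Euclid's formula: a = m² - n², b = 2mn, c = m² + n²
m = 72, n = 17
a = 72² - 17² = 5184 - 289 = 4895
b = 2 × 72 × 17 = 2448
c = 72² + 17² = 5184 + 289 = 5473
Verification: 4895² + 2448² = 23961025 + 5992704 = 29953729 = 5473² ✓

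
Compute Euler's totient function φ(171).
108

171 = 3^2 × 19
φ(n) = n × ∏(1 - 1/p) for each prime p dividing n
φ(171) = 171 × (1 - 1/3) × (1 - 1/19) = 108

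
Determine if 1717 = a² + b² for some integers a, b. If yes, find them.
6² + 41² (a=6, b=41)

Factorization: 1717 = 17 × 101
By Fermat: n is sum of two squares iff every prime p ≡ 3 (mod 4) appears to even power.
All primes ≡ 3 (mod 4) appear to even power.
Search a = 0, 1, 2, … for 1717 - a² a perfect square: first hit at a = 6: 1717 - 36 = 1681 = 41².
1717 = 6² + 41² = 36 + 1681 ✓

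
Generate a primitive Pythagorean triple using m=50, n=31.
(1539, 3100, 3461)

Euclid's formula: a = m² - n², b = 2mn, c = m² + n²
m = 50, n = 31
a = 50² - 31² = 2500 - 961 = 1539
b = 2 × 50 × 31 = 3100
c = 50² + 31² = 2500 + 961 = 3461
Verification: 1539² + 3100² = 2368521 + 9610000 = 11978521 = 3461² ✓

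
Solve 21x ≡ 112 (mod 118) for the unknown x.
x ≡ 84 (mod 118)

gcd(21, 118) = 1, which divides 112, so solutions exist.
Find 21^(-1) mod 118 by the extended Euclidean algorithm:
118 = 5 × 21 + 13  ⟹  13 = (1)·118 + (-5)·21
21 = 1 × 13 + 8  ⟹  8 = (-1)·118 + (6)·21
13 = 1 × 8 + 5  ⟹  5 = (2)·118 + (-11)·21
8 = 1 × 5 + 3  ⟹  3 = (-3)·118 + (17)·21
5 = 1 × 3 + 2  ⟹  2 = (5)·118 + (-28)·21
3 = 1 × 2 + 1  ⟹  1 = (-8)·118 + (45)·21
So (45)·21 ≡ 1 (mod 118), i.e. 21^(-1) ≡ 45 (mod 118).
x ≡ 45 × 112 = 5040 ≡ 84 (mod 118).
Check: 21 × 84 = 1764 ≡ 112 (mod 118).
Unique solution: x ≡ 84 (mod 118)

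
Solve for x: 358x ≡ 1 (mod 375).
22

gcd(358, 375) = 1, so the inverse exists.
Extended Euclidean algorithm on (375, 358):
375 = 1 × 358 + 17  ⟹  17 = (1)·375 + (-1)·358
358 = 21 × 17 + 1  ⟹  1 = (-21)·375 + (22)·358
So (22)·358 ≡ 1 (mod 375), i.e. 358^(-1) ≡ 22 (mod 375).
Check: 358 × 22 = 7876 ≡ 1 (mod 375)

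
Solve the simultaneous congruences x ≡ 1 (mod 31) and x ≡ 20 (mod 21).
125

Using Chinese Remainder Theorem:
M = 31 × 21 = 651
M1 = 21, M2 = 31
y1 = 21^(-1) mod 31 = 3
y2 = 31^(-1) mod 21 = 19
x = (1×21×3 + 20×31×19) mod 651 = 125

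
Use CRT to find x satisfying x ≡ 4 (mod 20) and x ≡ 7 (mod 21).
364

Using Chinese Remainder Theorem:
M = 20 × 21 = 420
M1 = 21, M2 = 20
y1 = 21^(-1) mod 20 = 1
y2 = 20^(-1) mod 21 = 20
x = (4×21×1 + 7×20×20) mod 420 = 364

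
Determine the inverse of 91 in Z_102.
37

gcd(91, 102) = 1, so the inverse exists.
Extended Euclidean algorithm on (102, 91):
102 = 1 × 91 + 11  ⟹  11 = (1)·102 + (-1)·91
91 = 8 × 11 + 3  ⟹  3 = (-8)·102 + (9)·91
11 = 3 × 3 + 2  ⟹  2 = (25)·102 + (-28)·91
3 = 1 × 2 + 1  ⟹  1 = (-33)·102 + (37)·91
So (37)·91 ≡ 1 (mod 102), i.e. 91^(-1) ≡ 37 (mod 102).
Check: 91 × 37 = 3367 ≡ 1 (mod 102)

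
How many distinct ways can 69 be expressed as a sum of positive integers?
3554345

p(n) counts ways to write n as a sum of positive integers (order ignored).
Euler's pentagonal recurrence: p(k) = p(k-1) + p(k-2) - p(k-5) - p(k-7) + p(k-12) + p(k-15) - ... (offsets j(3j∓1)/2, signs ++--, p(0)=1, p(<0)=0).
DP table for k = 0..68: p(0)=1, p(1)=1, p(2)=2, p(3)=3, p(4)=5, p(5)=7, p(6)=11, p(7)=15, p(8)=22, p(9)=30, p(10)=42, p(11)=56, p(12)=77, p(13)=101, p(14)=135, p(15)=176, p(16)=231, p(17)=297, p(18)=385, p(19)=490, p(20)=627, p(21)=792, p(22)=1002, p(23)=1255, p(24)=1575, p(25)=1958, p(26)=2436, p(27)=3010, p(28)=3718, p(29)=4565, p(30)=5604, p(31)=6842, p(32)=8349, p(33)=10143, p(34)=12310, p(35)=14883, p(36)=17977, p(37)=21637, p(38)=26015, p(39)=31185, p(40)=37338, p(41)=44583, p(42)=53174, p(43)=63261, p(44)=75175, p(45)=89134, p(46)=105558, p(47)=124754, p(48)=147273, p(49)=173525, p(50)=204226, p(51)=239943, p(52)=281589, p(53)=329931, p(54)=386155, p(55)=451276, p(56)=526823, p(57)=614154, p(58)=715220, p(59)=831820, p(60)=966467, p(61)=1121505, p(62)=1300156, p(63)=1505499, p(64)=1741630, p(65)=2012558, p(66)=2323520, p(67)=2679689, p(68)=3087735.
Final step: p(69) = p(68) + p(67) - p(64) - p(62) + p(57) + p(54) - p(47) - p(43) + p(34) + p(29) - p(18) - p(12)
= 3087735 + 2679689 - 1741630 - 1300156 + 614154 + 386155 - 124754 - 63261 + 12310 + 4565 - 385 - 77
= 3554345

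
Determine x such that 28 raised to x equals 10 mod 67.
64

Baby-step giant-step with step n = ⌈√67⌉ = 9.
Baby steps 28^j mod 67 (j:value) for j=0..8: 0:1, 1:28, 2:47, 3:43, 4:65, 5:11, 6:40, 7:48, 8:4.
Giant-step multiplier: 28^(-9) ≡ 28^(66-9) = 28^57 ≡ 3 (mod 67).
Giant steps γ_i = 10·3^i mod 67: γ_0=10, γ_1=30, γ_2=23, γ_3=2, γ_4=6, γ_5=18, γ_6=54, γ_7=28 (in table at j=1).
x = i·n + j = 7·9 + 1 = 64.
Check: 28^64 ≡ 10 (mod 67).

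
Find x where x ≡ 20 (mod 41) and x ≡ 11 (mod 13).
102

Using Chinese Remainder Theorem:
M = 41 × 13 = 533
M1 = 13, M2 = 41
y1 = 13^(-1) mod 41 = 19
y2 = 41^(-1) mod 13 = 7
x = (20×13×19 + 11×41×7) mod 533 = 102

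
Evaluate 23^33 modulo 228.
11

Repeated squaring. Binary of 33 = 100001.
23^1 ≡ 23 (mod 228); 23^2 ≡ 73 (mod 228); 23^4 ≡ 85 (mod 228); 23^8 ≡ 157 (mod 228); 23^16 ≡ 25 (mod 228); 23^32 ≡ 169 (mod 228)
23^33 = 23^1 × 23^32 ≡ 11 (mod 228)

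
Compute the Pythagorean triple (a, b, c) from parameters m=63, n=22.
(3485, 2772, 4453)

Euclid's formula: a = m² - n², b = 2mn, c = m² + n²
m = 63, n = 22
a = 63² - 22² = 3969 - 484 = 3485
b = 2 × 63 × 22 = 2772
c = 63² + 22² = 3969 + 484 = 4453
Verification: 3485² + 2772² = 12145225 + 7683984 = 19829209 = 4453² ✓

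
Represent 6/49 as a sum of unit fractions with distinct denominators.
1/9 + 1/89 + 1/9813 + 1/128383479

Greedy algorithm:
6/49: ceiling(49/6) = 9, use 1/9
5/441: ceiling(441/5) = 89, use 1/89
4/39249: ceiling(39249/4) = 9813, use 1/9813
1/128383479: ceiling(128383479/1) = 128383479, use 1/128383479
Result: 6/49 = 1/9 + 1/89 + 1/9813 + 1/128383479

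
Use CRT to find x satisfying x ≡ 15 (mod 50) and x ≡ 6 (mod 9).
15

Using Chinese Remainder Theorem:
M = 50 × 9 = 450
M1 = 9, M2 = 50
y1 = 9^(-1) mod 50 = 39
y2 = 50^(-1) mod 9 = 2
x = (15×9×39 + 6×50×2) mod 450 = 15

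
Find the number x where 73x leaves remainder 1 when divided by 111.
73

gcd(73, 111) = 1, so the inverse exists.
Extended Euclidean algorithm on (111, 73):
111 = 1 × 73 + 38  ⟹  38 = (1)·111 + (-1)·73
73 = 1 × 38 + 35  ⟹  35 = (-1)·111 + (2)·73
38 = 1 × 35 + 3  ⟹  3 = (2)·111 + (-3)·73
35 = 11 × 3 + 2  ⟹  2 = (-23)·111 + (35)·73
3 = 1 × 2 + 1  ⟹  1 = (25)·111 + (-38)·73
So (-38)·73 ≡ 1 (mod 111), i.e. 73^(-1) ≡ -38 ≡ 73 (mod 111).
Check: 73 × 73 = 5329 ≡ 1 (mod 111)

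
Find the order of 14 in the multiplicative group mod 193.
32

193 is prime, so ord(14) divides φ(193) = 192.
Divisors of 192: 1, 2, 3, 4, 6, 8, 12, 16, 24, 32, 48, 64, 96, 192.
Repeated squaring: 14^1 ≡ 14, 14^2 ≡ 3, 14^4 ≡ 9, 14^8 ≡ 81, 14^16 ≡ 192, 14^32 ≡ 1, 14^64 ≡ 1, 14^128 ≡ 1 (mod 193).
Test 14^d mod 193 for each divisor d in increasing order:
14^1 ≡ 14
14^2 ≡ 3
14^3 = 14^2·14^1 ≡ 42
14^4 ≡ 9
14^6 = 14^4·14^2 ≡ 27
14^8 ≡ 81
14^12 = 14^8·14^4 ≡ 150
14^16 ≡ 192
14^24 = 14^16·14^8 ≡ 112
14^32 ≡ 1  ← first divisor giving 1
The order is 32.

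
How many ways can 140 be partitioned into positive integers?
15065878135

p(n) counts ways to write n as a sum of positive integers (order ignored).
Euler's pentagonal recurrence: p(k) = p(k-1) + p(k-2) - p(k-5) - p(k-7) + p(k-12) + p(k-15) - ... (offsets j(3j∓1)/2, signs ++--, p(0)=1, p(<0)=0).
DP table for k = 0..139: p(0)=1, p(1)=1, p(2)=2, p(3)=3, p(4)=5, p(5)=7, p(6)=11, p(7)=15, p(8)=22, p(9)=30, p(10)=42, p(11)=56, p(12)=77, p(13)=101, p(14)=135, p(15)=176, p(16)=231, p(17)=297, p(18)=385, p(19)=490, p(20)=627, p(21)=792, p(22)=1002, p(23)=1255, p(24)=1575, p(25)=1958, p(26)=2436, p(27)=3010, p(28)=3718, p(29)=4565, p(30)=5604, p(31)=6842, p(32)=8349, p(33)=10143, p(34)=12310, p(35)=14883, p(36)=17977, p(37)=21637, p(38)=26015, p(39)=31185, p(40)=37338, p(41)=44583, p(42)=53174, p(43)=63261, p(44)=75175, p(45)=89134, p(46)=105558, p(47)=124754, p(48)=147273, p(49)=173525, p(50)=204226, p(51)=239943, p(52)=281589, p(53)=329931, p(54)=386155, p(55)=451276, p(56)=526823, p(57)=614154, p(58)=715220, p(59)=831820, p(60)=966467, p(61)=1121505, p(62)=1300156, p(63)=1505499, p(64)=1741630, p(65)=2012558, p(66)=2323520, p(67)=2679689, p(68)=3087735, p(69)=3554345, p(70)=4087968, p(71)=4697205, p(72)=5392783, p(73)=6185689, p(74)=7089500, p(75)=8118264, p(76)=9289091, p(77)=10619863, p(78)=12132164, p(79)=13848650, p(80)=15796476, p(81)=18004327, p(82)=20506255, p(83)=23338469, p(84)=26543660, p(85)=30167357, p(86)=34262962, p(87)=38887673, p(88)=44108109, p(89)=49995925, p(90)=56634173, p(91)=64112359, p(92)=72533807, p(93)=82010177, p(94)=92669720, p(95)=104651419, p(96)=118114304, p(97)=133230930, p(98)=150198136, p(99)=169229875, p(100)=190569292, p(101)=214481126, p(102)=241265379, p(103)=271248950, p(104)=304801365, p(105)=342325709, p(106)=384276336, p(107)=431149389, p(108)=483502844, p(109)=541946240, p(110)=607163746, p(111)=679903203, p(112)=761002156, p(113)=851376628, p(114)=952050665, p(115)=1064144451, p(116)=1188908248, p(117)=1327710076, p(118)=1482074143, p(119)=1653668665, p(120)=1844349560, p(121)=2056148051, p(122)=2291320912, p(123)=2552338241, p(124)=2841940500, p(125)=3163127352, p(126)=3519222692, p(127)=3913864295, p(128)=4351078600, p(129)=4835271870, p(130)=5371315400, p(131)=5964539504, p(132)=6620830889, p(133)=7346629512, p(134)=8149040695, p(135)=9035836076, p(136)=10015581680, p(137)=11097645016, p(138)=12292341831, p(139)=13610949895.
Final step: p(140) = p(139) + p(138) - p(135) - p(133) + p(128) + p(125) - p(118) - p(114) + p(105) + p(100) - p(89) - p(83) + p(70) + p(63) - p(48) - p(40) + p(23) + p(14)
= 13610949895 + 12292341831 - 9035836076 - 7346629512 + 4351078600 + 3163127352 - 1482074143 - 952050665 + 342325709 + 190569292 - 49995925 - 23338469 + 4087968 + 1505499 - 147273 - 37338 + 1255 + 135
= 15065878135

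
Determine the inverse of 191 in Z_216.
95

gcd(191, 216) = 1, so the inverse exists.
Extended Euclidean algorithm on (216, 191):
216 = 1 × 191 + 25  ⟹  25 = (1)·216 + (-1)·191
191 = 7 × 25 + 16  ⟹  16 = (-7)·216 + (8)·191
25 = 1 × 16 + 9  ⟹  9 = (8)·216 + (-9)·191
16 = 1 × 9 + 7  ⟹  7 = (-15)·216 + (17)·191
9 = 1 × 7 + 2  ⟹  2 = (23)·216 + (-26)·191
7 = 3 × 2 + 1  ⟹  1 = (-84)·216 + (95)·191
So (95)·191 ≡ 1 (mod 216), i.e. 191^(-1) ≡ 95 (mod 216).
Check: 191 × 95 = 18145 ≡ 1 (mod 216)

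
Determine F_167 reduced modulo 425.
403

Matrix identity: Q^n = [[F_(n+1), F_n], [F_n, F_(n-1)]] with Q = [[1,1],[1,0]].
n = 167 = 10100111₂. Square-and-multiply, entries mod 425:
Q^1 = [[1,1],[1,0]]
Q^2 = (Q^1)² = [[2,1],[1,1]]
Q^5 = (Q^2)²·Q = [[8,5],[5,3]]
Q^10 = (Q^5)² = [[89,55],[55,34]]
Q^20 = (Q^10)² = [[321,390],[390,356]]
Q^41 = (Q^20)²·Q = [[246,141],[141,105]]
Q^83 = (Q^41)²·Q = [[263,72],[72,191]]
Q^167 = (Q^83)²·Q = [[366,403],[403,388]]
F_167 mod 425 = Q^167[0][1] = 403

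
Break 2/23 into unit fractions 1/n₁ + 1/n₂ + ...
1/12 + 1/276

Greedy algorithm:
2/23: ceiling(23/2) = 12, use 1/12
1/276: ceiling(276/1) = 276, use 1/276
Result: 2/23 = 1/12 + 1/276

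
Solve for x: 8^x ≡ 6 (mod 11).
3

Baby-step giant-step with step n = ⌈√11⌉ = 4.
Baby steps 8^j mod 11 (j:value) for j=0..3: 0:1, 1:8, 2:9, 3:6.
h = 6 is already in the table at j=3, so x = 3.
Check: 8^3 ≡ 6 (mod 11).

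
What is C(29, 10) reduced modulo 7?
0

Using Lucas' theorem:
Write n=29 and k=10 in base 7:
n in base 7: [4, 1]
k in base 7: [1, 3]
C(29,10) mod 7 = ∏ C(n_i, k_i) mod 7
Digit binomials (mod 7): C(4,1) = 4; C(1,3) = 0 (k_i > n_i)
Product: 4 × 0 = 0 ≡ 0 (mod 7)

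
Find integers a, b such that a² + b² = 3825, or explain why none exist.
15² + 60² (a=15, b=60)

Factorization: 3825 = 3^2 × 5^2 × 17
By Fermat: n is sum of two squares iff every prime p ≡ 3 (mod 4) appears to even power.
All primes ≡ 3 (mod 4) appear to even power.
Search a = 0, 1, 2, … for 3825 - a² a perfect square: first hit at a = 15: 3825 - 225 = 3600 = 60².
3825 = 15² + 60² = 225 + 3600 ✓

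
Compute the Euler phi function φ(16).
8

16 = 2^4
φ(n) = n × ∏(1 - 1/p) for each prime p dividing n
φ(16) = 16 × (1 - 1/2) = 8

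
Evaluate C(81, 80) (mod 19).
5

Using Lucas' theorem:
Write n=81 and k=80 in base 19:
n in base 19: [4, 5]
k in base 19: [4, 4]
C(81,80) mod 19 = ∏ C(n_i, k_i) mod 19
Digit binomials (mod 19): C(4,4) = 1; C(5,4) = 5
Product: 1 × 5 = 5 ≡ 5 (mod 19)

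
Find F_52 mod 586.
241

Matrix identity: Q^n = [[F_(n+1), F_n], [F_n, F_(n-1)]] with Q = [[1,1],[1,0]].
n = 52 = 110100₂. Square-and-multiply, entries mod 586:
Q^1 = [[1,1],[1,0]]
Q^3 = (Q^1)²·Q = [[3,2],[2,1]]
Q^6 = (Q^3)² = [[13,8],[8,5]]
Q^13 = (Q^6)²·Q = [[377,233],[233,144]]
Q^26 = (Q^13)² = [[108,91],[91,17]]
Q^52 = (Q^26)² = [[21,241],[241,366]]
F_52 mod 586 = Q^52[0][1] = 241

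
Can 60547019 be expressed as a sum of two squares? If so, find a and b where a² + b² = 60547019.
Not possible

Factorization: 60547019 = 13 × 167^3
By Fermat: n is sum of two squares iff every prime p ≡ 3 (mod 4) appears to even power.
Prime(s) ≡ 3 (mod 4) with odd exponent: [(167, 3)]
Therefore 60547019 cannot be expressed as a² + b².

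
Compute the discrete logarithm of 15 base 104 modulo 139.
109

Baby-step giant-step with step n = ⌈√139⌉ = 12.
Baby steps 104^j mod 139 (j:value) for j=0..11: 0:1, 1:104, 2:113, 3:76, 4:120, 5:109, 6:77, 7:85, 8:83, 9:14, 10:66, 11:53.
Giant-step multiplier: 104^(-12) ≡ 104^(138-12) = 104^126 ≡ 55 (mod 139).
Giant steps γ_i = 15·55^i mod 139: γ_0=15, γ_1=130, γ_2=61, γ_3=19, γ_4=72, γ_5=68, γ_6=126, γ_7=119, γ_8=12, γ_9=104 (in table at j=1).
x = i·n + j = 9·12 + 1 = 109.
Check: 104^109 ≡ 15 (mod 139).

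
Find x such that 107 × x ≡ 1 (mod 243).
134

gcd(107, 243) = 1, so the inverse exists.
Extended Euclidean algorithm on (243, 107):
243 = 2 × 107 + 29  ⟹  29 = (1)·243 + (-2)·107
107 = 3 × 29 + 20  ⟹  20 = (-3)·243 + (7)·107
29 = 1 × 20 + 9  ⟹  9 = (4)·243 + (-9)·107
20 = 2 × 9 + 2  ⟹  2 = (-11)·243 + (25)·107
9 = 4 × 2 + 1  ⟹  1 = (48)·243 + (-109)·107
So (-109)·107 ≡ 1 (mod 243), i.e. 107^(-1) ≡ -109 ≡ 134 (mod 243).
Check: 107 × 134 = 14338 ≡ 1 (mod 243)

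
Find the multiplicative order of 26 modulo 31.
6

31 is prime, so ord(26) divides φ(31) = 30.
Divisors of 30: 1, 2, 3, 5, 6, 10, 15, 30.
Repeated squaring: 26^1 ≡ 26, 26^2 ≡ 25, 26^4 ≡ 5, 26^8 ≡ 25, 26^16 ≡ 5 (mod 31).
Test 26^d mod 31 for each divisor d in increasing order:
26^1 ≡ 26
26^2 ≡ 25
26^3 = 26^2·26^1 ≡ 30
26^5 = 26^4·26^1 ≡ 6
26^6 = 26^4·26^2 ≡ 1  ← first divisor giving 1
The order is 6.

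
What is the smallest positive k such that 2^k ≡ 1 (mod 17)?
8

17 is prime, so ord(2) divides φ(17) = 16.
Divisors of 16: 1, 2, 4, 8, 16.
Repeated squaring: 2^1 ≡ 2, 2^2 ≡ 4, 2^4 ≡ 16, 2^8 ≡ 1, 2^16 ≡ 1 (mod 17).
Test 2^d mod 17 for each divisor d in increasing order:
2^1 ≡ 2
2^2 ≡ 4
2^4 ≡ 16
2^8 ≡ 1  ← first divisor giving 1
The order is 8.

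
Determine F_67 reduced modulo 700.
653

Matrix identity: Q^n = [[F_(n+1), F_n], [F_n, F_(n-1)]] with Q = [[1,1],[1,0]].
n = 67 = 1000011₂. Square-and-multiply, entries mod 700:
Q^1 = [[1,1],[1,0]]
Q^2 = (Q^1)² = [[2,1],[1,1]]
Q^4 = (Q^2)² = [[5,3],[3,2]]
Q^8 = (Q^4)² = [[34,21],[21,13]]
Q^16 = (Q^8)² = [[197,287],[287,610]]
Q^33 = (Q^16)²·Q = [[687,78],[78,609]]
Q^67 = (Q^33)²·Q = [[241,653],[653,288]]
F_67 mod 700 = Q^67[0][1] = 653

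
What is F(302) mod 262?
39

Matrix identity: Q^n = [[F_(n+1), F_n], [F_n, F_(n-1)]] with Q = [[1,1],[1,0]].
n = 302 = 100101110₂. Square-and-multiply, entries mod 262:
Q^1 = [[1,1],[1,0]]
Q^2 = (Q^1)² = [[2,1],[1,1]]
Q^4 = (Q^2)² = [[5,3],[3,2]]
Q^9 = (Q^4)²·Q = [[55,34],[34,21]]
Q^18 = (Q^9)² = [[251,226],[226,25]]
Q^37 = (Q^18)²·Q = [[127,107],[107,20]]
Q^75 = (Q^37)²·Q = [[77,68],[68,9]]
Q^151 = (Q^75)²·Q = [[157,73],[73,84]]
Q^302 = (Q^151)² = [[110,39],[39,71]]
F_302 mod 262 = Q^302[0][1] = 39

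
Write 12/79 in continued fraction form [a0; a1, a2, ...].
[0; 6, 1, 1, 2, 2]

Euclidean algorithm steps:
12 = 0 × 79 + 12
79 = 6 × 12 + 7
12 = 1 × 7 + 5
7 = 1 × 5 + 2
5 = 2 × 2 + 1
2 = 2 × 1 + 0
Continued fraction: [0; 6, 1, 1, 2, 2]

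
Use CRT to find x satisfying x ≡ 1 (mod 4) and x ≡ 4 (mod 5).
9

Using Chinese Remainder Theorem:
M = 4 × 5 = 20
M1 = 5, M2 = 4
y1 = 5^(-1) mod 4 = 1
y2 = 4^(-1) mod 5 = 4
x = (1×5×1 + 4×4×4) mod 20 = 9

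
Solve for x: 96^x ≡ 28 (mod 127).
7

Baby-step giant-step with step n = ⌈√127⌉ = 12.
Baby steps 96^j mod 127 (j:value) for j=0..11: 0:1, 1:96, 2:72, 3:54, 4:104, 5:78, 6:122, 7:28, 8:21, 9:111, 10:115, 11:118.
h = 28 is already in the table at j=7, so x = 7.
Check: 96^7 ≡ 28 (mod 127).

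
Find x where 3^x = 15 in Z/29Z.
11

Baby-step giant-step with step n = ⌈√29⌉ = 6.
Baby steps 3^j mod 29 (j:value) for j=0..5: 0:1, 1:3, 2:9, 3:27, 4:23, 5:11.
Giant-step multiplier: 3^(-6) ≡ 3^(28-6) = 3^22 ≡ 22 (mod 29).
Giant steps γ_i = 15·22^i mod 29: γ_0=15, γ_1=11 (in table at j=5).
x = i·n + j = 1·6 + 5 = 11.
Check: 3^11 ≡ 15 (mod 29).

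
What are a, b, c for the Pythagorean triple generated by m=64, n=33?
(3007, 4224, 5185)

Euclid's formula: a = m² - n², b = 2mn, c = m² + n²
m = 64, n = 33
a = 64² - 33² = 4096 - 1089 = 3007
b = 2 × 64 × 33 = 4224
c = 64² + 33² = 4096 + 1089 = 5185
Verification: 3007² + 4224² = 9042049 + 17842176 = 26884225 = 5185² ✓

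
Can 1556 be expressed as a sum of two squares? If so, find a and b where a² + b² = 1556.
20² + 34² (a=20, b=34)

Factorization: 1556 = 2^2 × 389
By Fermat: n is sum of two squares iff every prime p ≡ 3 (mod 4) appears to even power.
All primes ≡ 3 (mod 4) appear to even power.
Search a = 0, 1, 2, … for 1556 - a² a perfect square: first hit at a = 20: 1556 - 400 = 1156 = 34².
1556 = 20² + 34² = 400 + 1156 ✓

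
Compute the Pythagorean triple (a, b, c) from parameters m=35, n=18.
(901, 1260, 1549)

Euclid's formula: a = m² - n², b = 2mn, c = m² + n²
m = 35, n = 18
a = 35² - 18² = 1225 - 324 = 901
b = 2 × 35 × 18 = 1260
c = 35² + 18² = 1225 + 324 = 1549
Verification: 901² + 1260² = 811801 + 1587600 = 2399401 = 1549² ✓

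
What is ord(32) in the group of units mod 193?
96

193 is prime, so ord(32) divides φ(193) = 192.
Divisors of 192: 1, 2, 3, 4, 6, 8, 12, 16, 24, 32, 48, 64, 96, 192.
Repeated squaring: 32^1 ≡ 32, 32^2 ≡ 59, 32^4 ≡ 7, 32^8 ≡ 49, 32^16 ≡ 85, 32^32 ≡ 84, 32^64 ≡ 108, 32^128 ≡ 84 (mod 193).
Test 32^d mod 193 for each divisor d in increasing order:
32^1 ≡ 32
32^2 ≡ 59
32^3 = 32^2·32^1 ≡ 151
32^4 ≡ 7
32^6 = 32^4·32^2 ≡ 27
32^8 ≡ 49
32^12 = 32^8·32^4 ≡ 150
32^16 ≡ 85
32^24 = 32^16·32^8 ≡ 112
32^32 ≡ 84
32^48 = 32^32·32^16 ≡ 192
32^64 ≡ 108
32^96 = 32^64·32^32 ≡ 1  ← first divisor giving 1
The order is 96.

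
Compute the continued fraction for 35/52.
[0; 1, 2, 17]

Euclidean algorithm steps:
35 = 0 × 52 + 35
52 = 1 × 35 + 17
35 = 2 × 17 + 1
17 = 17 × 1 + 0
Continued fraction: [0; 1, 2, 17]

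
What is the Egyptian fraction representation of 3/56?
1/19 + 1/1064

Greedy algorithm:
3/56: ceiling(56/3) = 19, use 1/19
1/1064: ceiling(1064/1) = 1064, use 1/1064
Result: 3/56 = 1/19 + 1/1064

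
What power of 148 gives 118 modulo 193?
134

Baby-step giant-step with step n = ⌈√193⌉ = 14.
Baby steps 148^j mod 193 (j:value) for j=0..13: 0:1, 1:148, 2:95, 3:164, 4:147, 5:140, 6:69, 7:176, 8:186, 9:122, 10:107, 11:10, 12:129, 13:178.
Giant-step multiplier: 148^(-14) ≡ 148^(192-14) = 148^178 ≡ 191 (mod 193).
Giant steps γ_i = 118·191^i mod 193: γ_0=118, γ_1=150, γ_2=86, γ_3=21, γ_4=151, γ_5=84, γ_6=25, γ_7=143, γ_8=100, γ_9=186 (in table at j=8).
x = i·n + j = 9·14 + 8 = 134.
Check: 148^134 ≡ 118 (mod 193).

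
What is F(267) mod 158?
72

Matrix identity: Q^n = [[F_(n+1), F_n], [F_n, F_(n-1)]] with Q = [[1,1],[1,0]].
n = 267 = 100001011₂. Square-and-multiply, entries mod 158:
Q^1 = [[1,1],[1,0]]
Q^2 = (Q^1)² = [[2,1],[1,1]]
Q^4 = (Q^2)² = [[5,3],[3,2]]
Q^8 = (Q^4)² = [[34,21],[21,13]]
Q^16 = (Q^8)² = [[17,39],[39,136]]
Q^33 = (Q^16)²·Q = [[35,72],[72,121]]
Q^66 = (Q^33)² = [[89,14],[14,75]]
Q^133 = (Q^66)²·Q = [[143,59],[59,84]]
Q^267 = (Q^133)²·Q = [[35,72],[72,121]]
F_267 mod 158 = Q^267[0][1] = 72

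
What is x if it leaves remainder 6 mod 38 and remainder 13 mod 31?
44

Using Chinese Remainder Theorem:
M = 38 × 31 = 1178
M1 = 31, M2 = 38
y1 = 31^(-1) mod 38 = 27
y2 = 38^(-1) mod 31 = 9
x = (6×31×27 + 13×38×9) mod 1178 = 44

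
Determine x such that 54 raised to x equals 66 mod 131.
127

Baby-step giant-step with step n = ⌈√131⌉ = 12.
Baby steps 54^j mod 131 (j:value) for j=0..11: 0:1, 1:54, 2:34, 3:2, 4:108, 5:68, 6:4, 7:85, 8:5, 9:8, 10:39, 11:10.
Giant-step multiplier: 54^(-12) ≡ 54^(130-12) = 54^118 ≡ 41 (mod 131).
Giant steps γ_i = 66·41^i mod 131: γ_0=66, γ_1=86, γ_2=120, γ_3=73, γ_4=111, γ_5=97, γ_6=47, γ_7=93, γ_8=14, γ_9=50, γ_10=85 (in table at j=7).
x = i·n + j = 10·12 + 7 = 127.
Check: 54^127 ≡ 66 (mod 131).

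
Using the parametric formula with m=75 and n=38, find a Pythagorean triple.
(4181, 5700, 7069)

Euclid's formula: a = m² - n², b = 2mn, c = m² + n²
m = 75, n = 38
a = 75² - 38² = 5625 - 1444 = 4181
b = 2 × 75 × 38 = 5700
c = 75² + 38² = 5625 + 1444 = 7069
Verification: 4181² + 5700² = 17480761 + 32490000 = 49970761 = 7069² ✓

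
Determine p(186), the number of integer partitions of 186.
1171432692373

p(n) counts ways to write n as a sum of positive integers (order ignored).
Euler's pentagonal recurrence: p(k) = p(k-1) + p(k-2) - p(k-5) - p(k-7) + p(k-12) + p(k-15) - ... (offsets j(3j∓1)/2, signs ++--, p(0)=1, p(<0)=0).
DP table for k = 0..185: p(0)=1, p(1)=1, p(2)=2, p(3)=3, p(4)=5, p(5)=7, p(6)=11, p(7)=15, p(8)=22, p(9)=30, p(10)=42, p(11)=56, p(12)=77, p(13)=101, p(14)=135, p(15)=176, p(16)=231, p(17)=297, p(18)=385, p(19)=490, p(20)=627, p(21)=792, p(22)=1002, p(23)=1255, p(24)=1575, p(25)=1958, p(26)=2436, p(27)=3010, p(28)=3718, p(29)=4565, p(30)=5604, p(31)=6842, p(32)=8349, p(33)=10143, p(34)=12310, p(35)=14883, p(36)=17977, p(37)=21637, p(38)=26015, p(39)=31185, p(40)=37338, p(41)=44583, p(42)=53174, p(43)=63261, p(44)=75175, p(45)=89134, p(46)=105558, p(47)=124754, p(48)=147273, p(49)=173525, p(50)=204226, p(51)=239943, p(52)=281589, p(53)=329931, p(54)=386155, p(55)=451276, p(56)=526823, p(57)=614154, p(58)=715220, p(59)=831820, p(60)=966467, p(61)=1121505, p(62)=1300156, p(63)=1505499, p(64)=1741630, p(65)=2012558, p(66)=2323520, p(67)=2679689, p(68)=3087735, p(69)=3554345, p(70)=4087968, p(71)=4697205, p(72)=5392783, p(73)=6185689, p(74)=7089500, p(75)=8118264, p(76)=9289091, p(77)=10619863, p(78)=12132164, p(79)=13848650, p(80)=15796476, p(81)=18004327, p(82)=20506255, p(83)=23338469, p(84)=26543660, p(85)=30167357, p(86)=34262962, p(87)=38887673, p(88)=44108109, p(89)=49995925, p(90)=56634173, p(91)=64112359, p(92)=72533807, p(93)=82010177, p(94)=92669720, p(95)=104651419, p(96)=118114304, p(97)=133230930, p(98)=150198136, p(99)=169229875, p(100)=190569292, p(101)=214481126, p(102)=241265379, p(103)=271248950, p(104)=304801365, p(105)=342325709, p(106)=384276336, p(107)=431149389, p(108)=483502844, p(109)=541946240, p(110)=607163746, p(111)=679903203, p(112)=761002156, p(113)=851376628, p(114)=952050665, p(115)=1064144451, p(116)=1188908248, p(117)=1327710076, p(118)=1482074143, p(119)=1653668665, p(120)=1844349560, p(121)=2056148051, p(122)=2291320912, p(123)=2552338241, p(124)=2841940500, p(125)=3163127352, p(126)=3519222692, p(127)=3913864295, p(128)=4351078600, p(129)=4835271870, p(130)=5371315400, p(131)=5964539504, p(132)=6620830889, p(133)=7346629512, p(134)=8149040695, p(135)=9035836076, p(136)=10015581680, p(137)=11097645016, p(138)=12292341831, p(139)=13610949895, p(140)=15065878135, p(141)=16670689208, p(142)=18440293320, p(143)=20390982757, p(144)=22540654445, p(145)=24908858009, p(146)=27517052599, p(147)=30388671978, p(148)=33549419497, p(149)=37027355200, p(150)=40853235313, p(151)=45060624582, p(152)=49686288421, p(153)=54770336324, p(154)=60356673280, p(155)=66493182097, p(156)=73232243759, p(157)=80630964769, p(158)=88751778802, p(159)=97662728555, p(160)=107438159466, p(161)=118159068427, p(162)=129913904637, p(163)=142798995930, p(164)=156919475295, p(165)=172389800255, p(166)=189334822579, p(167)=207890420102, p(168)=228204732751, p(169)=250438925115, p(170)=274768617130, p(171)=301384802048, p(172)=330495499613, p(173)=362326859895, p(174)=397125074750, p(175)=435157697830, p(176)=476715857290, p(177)=522115831195, p(178)=571701605655, p(179)=625846753120, p(180)=684957390936, p(181)=749474411781, p(182)=819876908323, p(183)=896684817527, p(184)=980462880430, p(185)=1071823774337.
Final step: p(186) = p(185) + p(184) - p(181) - p(179) + p(174) + p(171) - p(164) - p(160) + p(151) + p(146) - p(135) - p(129) + p(116) + p(109) - p(94) - p(86) + p(69) + p(60) - p(41) - p(31) + p(10)
= 1071823774337 + 980462880430 - 749474411781 - 625846753120 + 397125074750 + 301384802048 - 156919475295 - 107438159466 + 45060624582 + 27517052599 - 9035836076 - 4835271870 + 1188908248 + 541946240 - 92669720 - 34262962 + 3554345 + 966467 - 44583 - 6842 + 42
= 1171432692373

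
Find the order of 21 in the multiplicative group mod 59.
29

59 is prime, so ord(21) divides φ(59) = 58.
Divisors of 58: 1, 2, 29, 58.
Repeated squaring: 21^1 ≡ 21, 21^2 ≡ 28, 21^4 ≡ 17, 21^8 ≡ 53, 21^16 ≡ 36, 21^32 ≡ 57 (mod 59).
Test 21^d mod 59 for each divisor d in increasing order:
21^1 ≡ 21
21^2 ≡ 28
21^29 = 21^16·21^8·21^4·21^1 ≡ 1  ← first divisor giving 1
The order is 29.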